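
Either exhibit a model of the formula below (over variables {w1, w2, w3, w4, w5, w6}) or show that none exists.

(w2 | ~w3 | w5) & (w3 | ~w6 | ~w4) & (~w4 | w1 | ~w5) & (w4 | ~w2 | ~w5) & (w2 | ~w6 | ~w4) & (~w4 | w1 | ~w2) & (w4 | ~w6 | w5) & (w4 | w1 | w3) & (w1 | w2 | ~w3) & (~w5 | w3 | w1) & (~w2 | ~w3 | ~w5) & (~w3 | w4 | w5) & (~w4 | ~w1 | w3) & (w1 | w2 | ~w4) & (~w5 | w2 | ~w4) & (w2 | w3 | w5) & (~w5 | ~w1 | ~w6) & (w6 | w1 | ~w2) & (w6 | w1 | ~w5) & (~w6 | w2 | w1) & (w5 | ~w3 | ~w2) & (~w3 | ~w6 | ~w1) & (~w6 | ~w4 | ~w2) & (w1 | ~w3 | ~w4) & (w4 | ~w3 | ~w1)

w1=1, w2=1, w3=0, w4=0, w5=0, w6=0

Branch on w2: set w2 = 1.
Branch on w4: set w4 = 0.
Unit clause (~w5) forces w5 = 0.
Unit clause (~w6) forces w6 = 0.
Unit clause (~w3) forces w3 = 0.
Unit clause (w1) forces w1 = 1.
This assignment satisfies each clause.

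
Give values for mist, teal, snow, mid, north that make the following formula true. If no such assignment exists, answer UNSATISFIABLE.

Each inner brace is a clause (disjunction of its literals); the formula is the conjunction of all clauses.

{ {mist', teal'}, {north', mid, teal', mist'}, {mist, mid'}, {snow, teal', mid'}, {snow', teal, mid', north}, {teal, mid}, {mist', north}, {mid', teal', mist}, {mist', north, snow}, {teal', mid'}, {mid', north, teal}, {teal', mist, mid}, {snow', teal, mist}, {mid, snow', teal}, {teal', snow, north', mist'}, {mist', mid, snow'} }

mist: 1; teal: 0; snow: 0; mid: 1; north: 1

Suppose mist = 1.
(teal') alone gives teal = 0.
(mid) alone gives mid = 1.
(north) alone gives north = 1.
All clauses hold; snow can take either value.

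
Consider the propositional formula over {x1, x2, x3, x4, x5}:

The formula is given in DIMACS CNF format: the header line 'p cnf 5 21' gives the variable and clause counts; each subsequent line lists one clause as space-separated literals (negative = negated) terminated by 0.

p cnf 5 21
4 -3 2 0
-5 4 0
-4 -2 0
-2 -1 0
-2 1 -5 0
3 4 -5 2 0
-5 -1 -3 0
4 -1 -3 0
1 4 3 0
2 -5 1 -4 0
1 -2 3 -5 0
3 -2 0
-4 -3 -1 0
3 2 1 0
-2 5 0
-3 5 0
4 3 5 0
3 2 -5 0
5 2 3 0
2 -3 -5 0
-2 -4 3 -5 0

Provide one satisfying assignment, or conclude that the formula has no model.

Try x5 = False.
From the singleton clause (¬x2), x2 = False.
From the singleton clause (¬x3), x3 = False.
Now (x3) is unsatisfied and unit — conflict.
That branch fails; take x5 = True instead.
From the singleton clause (x4), x4 = True.
From the singleton clause (¬x2), x2 = False.
From the singleton clause (x1), x1 = True.
From the singleton clause (¬x3), x3 = False.
Now (x3) is unsatisfied and unit — conflict.
Both values of x5 lead to a conflict.

UNSATISFIABLE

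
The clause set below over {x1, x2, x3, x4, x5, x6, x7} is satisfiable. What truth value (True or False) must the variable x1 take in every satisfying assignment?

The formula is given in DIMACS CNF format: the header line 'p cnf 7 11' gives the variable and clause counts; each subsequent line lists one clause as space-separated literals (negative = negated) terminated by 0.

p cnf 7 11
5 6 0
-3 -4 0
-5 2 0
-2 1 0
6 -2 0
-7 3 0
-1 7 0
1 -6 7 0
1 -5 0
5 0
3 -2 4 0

True

Suppose x1 = False.
(¬x2) alone gives x2 = False.
(¬x5) alone gives x5 = False.
Now (x5) is unsatisfied and unit — conflict.
So every satisfying assignment has x1 = True.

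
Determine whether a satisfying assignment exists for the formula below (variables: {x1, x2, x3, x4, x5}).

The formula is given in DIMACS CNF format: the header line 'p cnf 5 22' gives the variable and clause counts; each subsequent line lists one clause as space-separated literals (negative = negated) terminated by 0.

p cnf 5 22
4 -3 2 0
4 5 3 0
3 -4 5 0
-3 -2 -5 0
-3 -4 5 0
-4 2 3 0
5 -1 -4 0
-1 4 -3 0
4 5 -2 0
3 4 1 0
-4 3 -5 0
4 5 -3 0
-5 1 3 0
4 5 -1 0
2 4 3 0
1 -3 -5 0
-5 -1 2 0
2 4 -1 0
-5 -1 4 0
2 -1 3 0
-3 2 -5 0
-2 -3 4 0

Unsatisfiable

Suppose x4 = True.
Suppose x3 = True.
The clause (x5) is unit, so x5 = True.
The clause (¬x2) is unit, so x2 = False.
Now (x2) is unsatisfied and unit — conflict.
Backtrack on x3: now try x3 = False.
The clause (x5) is unit, so x5 = True.
Now (¬x5) is unsatisfied and unit — conflict.
Neither x3 = True nor x3 = False works.
Backtrack on x4: now try x4 = False.
Suppose x3 = False.
The clause (x5) is unit, so x5 = True.
The clause (x1) is unit, so x1 = True.
Now (¬x1) is unsatisfied and unit — conflict.
Backtrack on x3: now try x3 = True.
The clause (x2) is unit, so x2 = True.
Now (¬x2) is unsatisfied and unit — conflict.
Neither x3 = True nor x3 = False works.
Neither x4 = True nor x4 = False works.
No assignment satisfies every clause.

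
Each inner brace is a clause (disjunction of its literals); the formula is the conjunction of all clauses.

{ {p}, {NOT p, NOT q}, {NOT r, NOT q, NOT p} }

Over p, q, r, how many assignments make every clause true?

There are 2^3 = 8 truth assignments over (p, q, r).
Check each against the 3 clauses (columns in the order p, q, r):
  F F F  ✗ fails (p)
  F F T  ✗ fails (p)
  F T F  ✗ fails (p)
  F T T  ✗ fails (p)
  T F F  ✓ satisfies all
  T F T  ✓ satisfies all
  T T F  ✗ fails (NOT p OR NOT q)
  T T T  ✗ fails (NOT p OR NOT q)
2 of the 8 rows are models.

2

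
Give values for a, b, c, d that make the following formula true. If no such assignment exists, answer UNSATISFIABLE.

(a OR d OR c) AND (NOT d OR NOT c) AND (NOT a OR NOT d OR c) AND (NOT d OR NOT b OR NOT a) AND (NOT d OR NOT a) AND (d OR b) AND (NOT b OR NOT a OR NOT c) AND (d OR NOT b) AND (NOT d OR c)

UNSATISFIABLE

Case d = false:
From the singleton clause (b), b = true.
Now (NOT b) is unsatisfied and unit — conflict.
That branch fails; take d = true instead.
From the singleton clause (NOT c), c = false.
Now (c) is unsatisfied and unit — conflict.
Either choice for d ends in contradiction.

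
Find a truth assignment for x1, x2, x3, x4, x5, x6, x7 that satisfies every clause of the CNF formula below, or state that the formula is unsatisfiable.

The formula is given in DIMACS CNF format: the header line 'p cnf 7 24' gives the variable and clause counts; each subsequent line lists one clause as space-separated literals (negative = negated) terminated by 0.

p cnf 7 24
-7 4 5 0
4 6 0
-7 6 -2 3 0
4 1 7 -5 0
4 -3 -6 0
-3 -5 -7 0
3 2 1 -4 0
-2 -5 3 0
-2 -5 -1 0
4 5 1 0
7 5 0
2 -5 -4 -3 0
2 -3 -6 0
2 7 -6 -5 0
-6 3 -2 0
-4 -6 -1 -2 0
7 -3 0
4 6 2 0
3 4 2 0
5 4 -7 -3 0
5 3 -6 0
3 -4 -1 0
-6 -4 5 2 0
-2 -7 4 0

x1 ↦ True; x2 ↦ True; x3 ↦ True; x4 ↦ True; x5 ↦ False; x6 ↦ False; x7 ↦ True

Try x4 = True.
Try x7 = True.
Try x3 = True.
(¬x5) alone gives x5 = False.
Try x2 = True.
Try x6 = False.
Every clause is now satisfied; x1 is unconstrained.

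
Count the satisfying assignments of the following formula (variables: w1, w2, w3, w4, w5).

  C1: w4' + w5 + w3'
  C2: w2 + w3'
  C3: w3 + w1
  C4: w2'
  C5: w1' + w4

2

There are 2^5 = 32 truth assignments over (w1, w2, w3, w4, w5).
Split on w2. With w2 = 1, the clauses containing w2 are satisfied and w2' drops from the rest; 0 of the 2^4 = 16 assignments to the other variables satisfy what remains.
With w2 = 0, by the same count on the reduced clause set, 2 assignments work.
Total: 0 + 2 = 2.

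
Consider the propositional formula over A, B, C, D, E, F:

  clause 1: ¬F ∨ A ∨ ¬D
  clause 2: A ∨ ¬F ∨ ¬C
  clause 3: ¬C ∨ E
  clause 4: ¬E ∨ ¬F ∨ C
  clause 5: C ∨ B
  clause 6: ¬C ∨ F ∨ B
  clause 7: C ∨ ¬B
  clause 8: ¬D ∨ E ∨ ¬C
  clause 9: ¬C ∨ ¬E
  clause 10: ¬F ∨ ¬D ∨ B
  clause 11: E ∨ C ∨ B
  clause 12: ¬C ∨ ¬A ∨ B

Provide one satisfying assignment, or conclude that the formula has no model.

UNSATISFIABLE

Case C = False:
From the singleton clause (B), B = True.
That conflicts with the unit clause (¬B).
That branch fails; take C = True instead.
From the singleton clause (E), E = True.
That conflicts with the unit clause (¬E).
Neither C = True nor C = False works.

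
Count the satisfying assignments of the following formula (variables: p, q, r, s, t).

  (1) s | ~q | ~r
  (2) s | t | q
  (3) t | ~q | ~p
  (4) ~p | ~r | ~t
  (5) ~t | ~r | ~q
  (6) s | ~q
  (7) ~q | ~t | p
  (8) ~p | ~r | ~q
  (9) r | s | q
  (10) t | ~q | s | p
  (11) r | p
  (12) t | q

5

There are 2^5 = 32 truth assignments over (p, q, r, s, t).
Split on p. With p = 1, the clauses containing p are satisfied and ~p drops from the rest; 2 of the 2^4 = 16 assignments to the other variables satisfy what remains.
With p = 0, by the same count on the reduced clause set, 3 assignments work.
(One model: p=F, q=F, r=T, s=F, t=T.)
Total: 2 + 3 = 5.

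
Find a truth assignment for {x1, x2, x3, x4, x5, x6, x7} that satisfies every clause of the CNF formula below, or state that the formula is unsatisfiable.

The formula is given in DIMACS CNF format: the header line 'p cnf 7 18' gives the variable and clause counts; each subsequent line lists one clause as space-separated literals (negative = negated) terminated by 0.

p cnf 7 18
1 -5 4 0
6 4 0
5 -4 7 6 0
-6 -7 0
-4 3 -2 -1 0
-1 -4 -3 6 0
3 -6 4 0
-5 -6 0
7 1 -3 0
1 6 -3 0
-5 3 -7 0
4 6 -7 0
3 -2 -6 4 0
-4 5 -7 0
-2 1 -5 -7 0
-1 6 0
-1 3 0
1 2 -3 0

Case x6 = True:
From the singleton clause (¬x7), x7 = False.
From the singleton clause (¬x5), x5 = False.
Case x3 = False:
From the singleton clause (x4), x4 = True.
From the singleton clause (¬x1), x1 = False.
All clauses hold; x2 can take either value.

x1 ↦ False; x2 ↦ True; x3 ↦ False; x4 ↦ True; x5 ↦ False; x6 ↦ True; x7 ↦ False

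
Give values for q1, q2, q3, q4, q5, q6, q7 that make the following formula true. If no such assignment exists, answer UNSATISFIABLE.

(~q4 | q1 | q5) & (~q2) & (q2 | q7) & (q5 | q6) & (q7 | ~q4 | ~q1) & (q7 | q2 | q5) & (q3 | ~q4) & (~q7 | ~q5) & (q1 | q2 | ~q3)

q1 ↦ 1, q2 ↦ 0, q3 ↦ 1, q4 ↦ 1, q5 ↦ 0, q6 ↦ 1, q7 ↦ 1

(~q2) alone gives q2 = 0.
(q7) alone gives q7 = 1.
(~q5) alone gives q5 = 0.
(q6) alone gives q6 = 1.
Try q4 = 1.
(q1) alone gives q1 = 1.
(q3) alone gives q3 = 1.
All clauses are satisfied.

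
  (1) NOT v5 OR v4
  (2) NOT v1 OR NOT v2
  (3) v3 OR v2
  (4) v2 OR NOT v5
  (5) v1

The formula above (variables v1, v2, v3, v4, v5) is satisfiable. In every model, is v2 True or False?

False

Suppose v2 = true.
Unit clause (NOT v1) forces v1 = false.
But (v1) is also a unit clause — contradiction.
So every satisfying assignment has v2 = False.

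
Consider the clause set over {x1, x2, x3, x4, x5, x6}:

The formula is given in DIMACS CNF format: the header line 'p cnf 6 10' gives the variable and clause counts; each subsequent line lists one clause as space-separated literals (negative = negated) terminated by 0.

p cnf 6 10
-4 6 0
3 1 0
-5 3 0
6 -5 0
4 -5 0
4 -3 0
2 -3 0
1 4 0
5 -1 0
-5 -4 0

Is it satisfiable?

Yes, satisfiable

Branch on x4: set x4 = True.
The clause (x6) is unit, so x6 = True.
The clause (¬x5) is unit, so x5 = False.
The clause (¬x1) is unit, so x1 = False.
The clause (x3) is unit, so x3 = True.
The clause (x2) is unit, so x2 = True.
Every clause now holds.
A satisfying assignment: x1 ↦ False; x2 ↦ True; x3 ↦ True; x4 ↦ True; x5 ↦ False; x6 ↦ True.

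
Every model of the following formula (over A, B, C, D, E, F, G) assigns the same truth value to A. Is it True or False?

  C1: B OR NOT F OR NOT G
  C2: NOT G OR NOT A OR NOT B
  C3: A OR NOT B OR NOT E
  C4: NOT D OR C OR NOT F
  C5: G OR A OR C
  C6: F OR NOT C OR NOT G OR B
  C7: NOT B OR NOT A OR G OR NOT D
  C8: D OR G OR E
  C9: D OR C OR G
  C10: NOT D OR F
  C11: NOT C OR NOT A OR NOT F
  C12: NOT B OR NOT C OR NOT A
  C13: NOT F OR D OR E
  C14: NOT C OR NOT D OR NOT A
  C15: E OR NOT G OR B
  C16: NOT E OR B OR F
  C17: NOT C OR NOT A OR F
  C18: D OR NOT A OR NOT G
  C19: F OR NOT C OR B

Suppose A = true.
Case G = false:
Case B = false:
Case D = true:
Unit clause (F) forces F = true.
Unit clause (C) forces C = true.
But (NOT C) is also a unit clause — contradiction.
Backtrack on D: now try D = false.
Unit clause (E) forces E = true.
Unit clause (C) forces C = true.
Unit clause (NOT F) forces F = false.
But (F) is also a unit clause — contradiction.
Both values of D lead to a conflict.
Backtrack on B: now try B = true.
Unit clause (NOT D) forces D = false.
Unit clause (E) forces E = true.
Unit clause (C) forces C = true.
But (NOT C) is also a unit clause — contradiction.
Both values of B lead to a conflict.
Backtrack on G: now try G = true.
Unit clause (NOT B) forces B = false.
Unit clause (NOT F) forces F = false.
Unit clause (NOT C) forces C = false.
Unit clause (NOT D) forces D = false.
But (D) is also a unit clause — contradiction.
Both values of G lead to a conflict.
So every satisfying assignment has A = False.

False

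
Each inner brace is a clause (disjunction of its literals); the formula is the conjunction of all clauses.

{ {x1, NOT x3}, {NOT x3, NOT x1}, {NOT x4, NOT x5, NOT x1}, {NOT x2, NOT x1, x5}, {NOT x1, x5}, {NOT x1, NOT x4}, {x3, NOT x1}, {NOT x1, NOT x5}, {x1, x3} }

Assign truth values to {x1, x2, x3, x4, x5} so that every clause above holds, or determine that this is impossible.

UNSATISFIABLE

Case x1 = true:
From the singleton clause (NOT x3), x3 = false.
Now (x3) is unsatisfied and unit — conflict.
So x1 must be the other value — set x1 = false.
From the singleton clause (NOT x3), x3 = false.
Now (x3) is unsatisfied and unit — conflict.
Either choice for x1 ends in contradiction.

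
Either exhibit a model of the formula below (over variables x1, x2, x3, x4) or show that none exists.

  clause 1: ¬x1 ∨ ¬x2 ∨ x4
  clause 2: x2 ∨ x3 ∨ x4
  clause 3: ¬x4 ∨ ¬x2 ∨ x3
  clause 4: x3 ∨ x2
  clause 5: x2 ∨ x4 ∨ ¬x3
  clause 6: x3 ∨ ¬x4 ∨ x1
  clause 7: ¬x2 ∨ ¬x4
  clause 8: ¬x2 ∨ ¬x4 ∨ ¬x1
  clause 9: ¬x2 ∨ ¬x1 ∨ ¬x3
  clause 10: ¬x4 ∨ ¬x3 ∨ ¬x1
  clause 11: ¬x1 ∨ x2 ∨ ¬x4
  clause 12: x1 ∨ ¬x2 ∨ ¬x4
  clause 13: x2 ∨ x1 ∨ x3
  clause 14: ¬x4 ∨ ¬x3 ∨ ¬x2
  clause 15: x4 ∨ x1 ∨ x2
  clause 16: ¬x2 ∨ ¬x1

x1 ↦ False,  x2 ↦ True,  x3 ↦ True,  x4 ↦ False

Case x3 = True:
Case x2 = True:
From the singleton clause (¬x4), x4 = False.
From the singleton clause (¬x1), x1 = False.
All clauses are satisfied.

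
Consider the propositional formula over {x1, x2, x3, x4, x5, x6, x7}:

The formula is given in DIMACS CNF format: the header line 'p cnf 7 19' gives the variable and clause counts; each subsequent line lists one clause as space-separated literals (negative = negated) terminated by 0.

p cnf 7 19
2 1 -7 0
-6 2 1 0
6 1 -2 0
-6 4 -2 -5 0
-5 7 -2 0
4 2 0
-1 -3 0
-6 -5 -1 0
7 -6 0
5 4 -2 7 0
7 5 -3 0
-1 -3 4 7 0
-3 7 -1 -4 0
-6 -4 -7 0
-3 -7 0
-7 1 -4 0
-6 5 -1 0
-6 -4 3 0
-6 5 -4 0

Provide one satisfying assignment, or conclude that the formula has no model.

x1: True,  x2: True,  x3: False,  x4: True,  x5: False,  x6: False,  x7: True

Try x4 = True.
Try x1 = True.
From the singleton clause (¬x3), x3 = False.
From the singleton clause (¬x6), x6 = False.
Try x5 = False.
Every clause is now satisfied; x2, x7 are unconstrained.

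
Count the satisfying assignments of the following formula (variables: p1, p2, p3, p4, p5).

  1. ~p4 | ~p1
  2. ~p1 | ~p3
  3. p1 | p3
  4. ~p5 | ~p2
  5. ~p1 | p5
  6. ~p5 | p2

4

There are 2^5 = 32 truth assignments over (p1, p2, p3, p4, p5).
Split on p1. With p1 = 1, the clauses containing p1 are satisfied and ~p1 drops from the rest; 0 of the 2^4 = 16 assignments to the other variables satisfy what remains.
With p1 = 0, by the same count on the reduced clause set, 4 assignments work.
(One model: p1=F, p2=F, p3=T, p4=F, p5=F.)
Total: 0 + 4 = 4.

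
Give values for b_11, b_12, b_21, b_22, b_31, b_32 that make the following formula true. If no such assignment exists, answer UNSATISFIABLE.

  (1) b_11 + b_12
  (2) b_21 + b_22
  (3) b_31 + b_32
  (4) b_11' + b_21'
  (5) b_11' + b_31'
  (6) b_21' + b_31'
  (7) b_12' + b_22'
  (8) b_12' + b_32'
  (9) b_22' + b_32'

Branch on b_11: set b_11 = 1.
Unit clause (b_21') forces b_21 = 0.
Unit clause (b_22) forces b_22 = 1.
Unit clause (b_31') forces b_31 = 0.
Unit clause (b_32) forces b_32 = 1.
But (b_32') is also a unit clause — contradiction.
So b_11 must be the other value — set b_11 = 0.
Unit clause (b_12) forces b_12 = 1.
Unit clause (b_22') forces b_22 = 0.
Unit clause (b_21) forces b_21 = 1.
Unit clause (b_31') forces b_31 = 0.
Unit clause (b_32) forces b_32 = 1.
But (b_32') is also a unit clause — contradiction.
Both values of b_11 lead to a conflict.

UNSATISFIABLE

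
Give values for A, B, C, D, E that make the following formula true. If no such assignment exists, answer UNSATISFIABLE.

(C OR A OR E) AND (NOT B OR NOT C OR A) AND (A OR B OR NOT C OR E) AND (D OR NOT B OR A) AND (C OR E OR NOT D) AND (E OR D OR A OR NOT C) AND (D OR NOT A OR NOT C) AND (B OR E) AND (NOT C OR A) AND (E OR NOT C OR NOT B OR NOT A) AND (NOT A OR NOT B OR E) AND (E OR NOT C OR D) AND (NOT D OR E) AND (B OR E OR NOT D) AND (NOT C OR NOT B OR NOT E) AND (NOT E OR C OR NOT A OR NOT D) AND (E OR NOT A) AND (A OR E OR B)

A ↦ false, B ↦ false, C ↦ false, D ↦ false, E ↦ true

Suppose B = false.
Unit clause (E) forces E = true.
Suppose C = false.
Suppose A = false.
All clauses hold; D can take either value.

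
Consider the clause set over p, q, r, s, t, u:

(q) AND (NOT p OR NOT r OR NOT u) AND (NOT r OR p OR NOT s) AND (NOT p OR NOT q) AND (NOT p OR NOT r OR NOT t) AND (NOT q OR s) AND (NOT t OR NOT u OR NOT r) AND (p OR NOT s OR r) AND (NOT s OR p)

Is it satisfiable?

The clause (q) is unit, so q = true.
The clause (NOT p) is unit, so p = false.
The clause (s) is unit, so s = true.
That conflicts with the unit clause (NOT s).
No assignment satisfies every clause.

Unsatisfiable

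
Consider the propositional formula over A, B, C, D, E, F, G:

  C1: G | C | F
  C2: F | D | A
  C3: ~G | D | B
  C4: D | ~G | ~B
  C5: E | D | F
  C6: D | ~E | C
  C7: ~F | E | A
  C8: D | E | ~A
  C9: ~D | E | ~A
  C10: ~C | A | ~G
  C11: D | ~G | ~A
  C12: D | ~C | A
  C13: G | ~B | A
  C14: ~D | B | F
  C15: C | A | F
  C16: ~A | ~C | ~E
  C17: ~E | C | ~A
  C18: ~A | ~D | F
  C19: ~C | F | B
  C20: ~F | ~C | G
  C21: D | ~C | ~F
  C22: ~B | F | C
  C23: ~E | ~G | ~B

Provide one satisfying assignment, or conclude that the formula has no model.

A ↦ 0; B ↦ 0; C ↦ 0; D ↦ 1; E ↦ 1; F ↦ 1; G ↦ 0

Try G = 0.
Try C = 0.
From the singleton clause (F), F = 1.
Try D = 1.
Try E = 1.
From the singleton clause (~A), A = 0.
From the singleton clause (~B), B = 0.
Every clause now holds.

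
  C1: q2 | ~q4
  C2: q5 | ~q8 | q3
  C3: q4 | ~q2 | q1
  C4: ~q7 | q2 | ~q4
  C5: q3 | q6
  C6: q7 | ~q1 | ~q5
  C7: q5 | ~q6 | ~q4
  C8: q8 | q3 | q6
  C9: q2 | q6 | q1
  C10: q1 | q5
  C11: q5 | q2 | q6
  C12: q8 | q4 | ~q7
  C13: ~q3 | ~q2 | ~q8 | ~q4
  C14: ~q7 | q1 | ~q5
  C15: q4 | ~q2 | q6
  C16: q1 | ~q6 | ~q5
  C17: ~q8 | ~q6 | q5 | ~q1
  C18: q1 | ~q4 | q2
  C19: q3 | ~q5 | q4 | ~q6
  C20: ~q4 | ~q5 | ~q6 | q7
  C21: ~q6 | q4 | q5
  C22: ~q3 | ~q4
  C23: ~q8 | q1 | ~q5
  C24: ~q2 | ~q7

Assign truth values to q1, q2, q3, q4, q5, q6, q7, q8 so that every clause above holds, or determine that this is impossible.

Try q2 = 0.
From the singleton clause (~q4), q4 = 0.
Try q3 = 1.
Try q6 = 0.
From the singleton clause (q1), q1 = 1.
From the singleton clause (q5), q5 = 1.
From the singleton clause (q7), q7 = 1.
From the singleton clause (q8), q8 = 1.
This assignment satisfies each clause.

q1 ↦ 1,  q2 ↦ 0,  q3 ↦ 1,  q4 ↦ 0,  q5 ↦ 1,  q6 ↦ 0,  q7 ↦ 1,  q8 ↦ 1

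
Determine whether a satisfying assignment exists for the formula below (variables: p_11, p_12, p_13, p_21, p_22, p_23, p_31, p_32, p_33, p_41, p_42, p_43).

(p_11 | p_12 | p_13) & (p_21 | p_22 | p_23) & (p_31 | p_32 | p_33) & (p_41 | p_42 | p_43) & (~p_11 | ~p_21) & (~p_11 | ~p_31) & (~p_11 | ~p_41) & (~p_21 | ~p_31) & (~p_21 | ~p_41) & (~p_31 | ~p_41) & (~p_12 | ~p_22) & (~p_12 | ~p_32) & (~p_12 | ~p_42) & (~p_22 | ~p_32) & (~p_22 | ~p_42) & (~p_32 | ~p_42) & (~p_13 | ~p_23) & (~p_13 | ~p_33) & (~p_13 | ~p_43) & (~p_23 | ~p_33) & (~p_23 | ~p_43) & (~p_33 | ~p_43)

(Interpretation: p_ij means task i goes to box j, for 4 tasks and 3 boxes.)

Branch on p_11: set p_11 = 0.
Branch on p_12: set p_12 = 1.
Unit clause (~p_22) forces p_22 = 0.
Unit clause (~p_32) forces p_32 = 0.
Unit clause (~p_42) forces p_42 = 0.
Branch on p_21: set p_21 = 1.
Unit clause (~p_31) forces p_31 = 0.
Unit clause (p_33) forces p_33 = 1.
Unit clause (~p_41) forces p_41 = 0.
Unit clause (p_43) forces p_43 = 1.
Now (~p_43) is unsatisfied and unit — conflict.
Undo p_21 and try p_21 = 0.
Unit clause (p_23) forces p_23 = 1.
Unit clause (~p_13) forces p_13 = 0.
Unit clause (~p_33) forces p_33 = 0.
Unit clause (p_31) forces p_31 = 1.
Unit clause (~p_41) forces p_41 = 0.
Unit clause (p_43) forces p_43 = 1.
Now (~p_43) is unsatisfied and unit — conflict.
Either choice for p_21 ends in contradiction.
Undo p_12 and try p_12 = 0.
Unit clause (p_13) forces p_13 = 1.
Unit clause (~p_23) forces p_23 = 0.
Unit clause (~p_33) forces p_33 = 0.
Unit clause (~p_43) forces p_43 = 0.
Branch on p_21: set p_21 = 1.
Unit clause (~p_31) forces p_31 = 0.
Unit clause (p_32) forces p_32 = 1.
Unit clause (~p_41) forces p_41 = 0.
Unit clause (p_42) forces p_42 = 1.
Now (~p_42) is unsatisfied and unit — conflict.
Undo p_21 and try p_21 = 0.
Unit clause (p_22) forces p_22 = 1.
Unit clause (~p_32) forces p_32 = 0.
Unit clause (p_31) forces p_31 = 1.
Unit clause (~p_41) forces p_41 = 0.
Unit clause (p_42) forces p_42 = 1.
Now (~p_42) is unsatisfied and unit — conflict.
Either choice for p_21 ends in contradiction.
Either choice for p_12 ends in contradiction.
Undo p_11 and try p_11 = 1.
Unit clause (~p_21) forces p_21 = 0.
Unit clause (~p_31) forces p_31 = 0.
Unit clause (~p_41) forces p_41 = 0.
Branch on p_22: set p_22 = 1.
Unit clause (~p_12) forces p_12 = 0.
Unit clause (~p_32) forces p_32 = 0.
Unit clause (p_33) forces p_33 = 1.
Unit clause (~p_42) forces p_42 = 0.
Unit clause (p_43) forces p_43 = 1.
Now (~p_43) is unsatisfied and unit — conflict.
Undo p_22 and try p_22 = 0.
Unit clause (p_23) forces p_23 = 1.
Unit clause (~p_13) forces p_13 = 0.
Unit clause (~p_33) forces p_33 = 0.
Unit clause (p_32) forces p_32 = 1.
Unit clause (~p_12) forces p_12 = 0.
Unit clause (~p_42) forces p_42 = 0.
Unit clause (p_43) forces p_43 = 1.
Now (~p_43) is unsatisfied and unit — conflict.
Either choice for p_22 ends in contradiction.
Either choice for p_11 ends in contradiction.
No assignment satisfies every clause.

No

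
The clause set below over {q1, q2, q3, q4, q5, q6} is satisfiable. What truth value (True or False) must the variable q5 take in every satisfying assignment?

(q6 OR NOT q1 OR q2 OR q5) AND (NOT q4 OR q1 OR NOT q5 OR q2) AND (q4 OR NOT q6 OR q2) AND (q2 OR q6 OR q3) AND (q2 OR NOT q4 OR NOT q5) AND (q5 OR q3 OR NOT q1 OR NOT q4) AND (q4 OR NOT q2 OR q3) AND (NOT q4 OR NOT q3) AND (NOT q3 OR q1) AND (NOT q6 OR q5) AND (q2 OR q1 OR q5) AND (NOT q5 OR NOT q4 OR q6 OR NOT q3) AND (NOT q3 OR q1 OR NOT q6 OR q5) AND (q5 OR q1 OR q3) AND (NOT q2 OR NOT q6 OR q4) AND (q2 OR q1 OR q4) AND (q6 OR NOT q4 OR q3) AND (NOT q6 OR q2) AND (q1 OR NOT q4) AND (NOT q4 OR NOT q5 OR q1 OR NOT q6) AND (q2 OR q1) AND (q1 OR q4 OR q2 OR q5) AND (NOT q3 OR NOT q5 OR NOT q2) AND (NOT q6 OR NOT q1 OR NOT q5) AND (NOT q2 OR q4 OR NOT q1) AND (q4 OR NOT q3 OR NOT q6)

True

Suppose q5 = false.
From the singleton clause (NOT q6), q6 = false.
Try q1 = false.
From the singleton clause (NOT q3), q3 = false.
But (q3) is also a unit clause — contradiction.
So q1 must be the other value — set q1 = true.
From the singleton clause (q2), q2 = true.
From the singleton clause (q4), q4 = true.
From the singleton clause (q3), q3 = true.
But (NOT q3) is also a unit clause — contradiction.
Both values of q1 lead to a conflict.
So every satisfying assignment has q5 = True.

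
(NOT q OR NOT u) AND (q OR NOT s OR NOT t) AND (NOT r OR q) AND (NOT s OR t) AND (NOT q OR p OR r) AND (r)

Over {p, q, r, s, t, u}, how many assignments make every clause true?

6

There are 2^6 = 64 truth assignments over (p, q, r, s, t, u).
Split on t. With t = true, the clauses containing t are satisfied and NOT t drops from the rest; 4 of the 2^5 = 32 assignments to the other variables satisfy what remains.
With t = false, by the same count on the reduced clause set, 2 assignments work.
Total: 4 + 2 = 6.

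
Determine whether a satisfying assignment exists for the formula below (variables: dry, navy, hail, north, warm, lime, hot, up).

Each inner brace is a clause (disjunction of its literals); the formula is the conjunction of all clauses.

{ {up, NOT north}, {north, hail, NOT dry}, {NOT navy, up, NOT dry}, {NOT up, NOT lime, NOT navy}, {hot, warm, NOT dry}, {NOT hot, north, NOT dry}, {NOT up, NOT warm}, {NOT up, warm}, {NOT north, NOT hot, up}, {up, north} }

Case up = true:
The clause (NOT warm) is unit, so warm = false.
But (warm) is also a unit clause — contradiction.
Undo up and try up = false.
The clause (NOT north) is unit, so north = false.
But (north) is also a unit clause — contradiction.
Both values of up lead to a conflict.
No assignment satisfies every clause.

Unsatisfiable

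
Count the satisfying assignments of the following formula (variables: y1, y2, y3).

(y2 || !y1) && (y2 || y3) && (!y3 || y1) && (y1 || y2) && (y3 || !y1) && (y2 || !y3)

2

There are 2^3 = 8 truth assignments over (y1, y2, y3).
Check each against the 6 clauses (columns in the order y1, y2, y3):
  F F F  ✗ fails (y2 || y3)
  F F T  ✗ fails (!y3 || y1)
  F T F  ✓ satisfies all
  F T T  ✗ fails (!y3 || y1)
  T F F  ✗ fails (y2 || !y1)
  T F T  ✗ fails (y2 || !y1)
  T T F  ✗ fails (y3 || !y1)
  T T T  ✓ satisfies all
2 of the 8 rows are models.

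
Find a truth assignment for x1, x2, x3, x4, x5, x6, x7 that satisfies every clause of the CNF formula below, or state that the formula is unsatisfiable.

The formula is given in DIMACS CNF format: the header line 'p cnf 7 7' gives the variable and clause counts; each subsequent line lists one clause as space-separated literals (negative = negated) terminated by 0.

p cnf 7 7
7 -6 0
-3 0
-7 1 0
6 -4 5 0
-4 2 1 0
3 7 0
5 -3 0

From the singleton clause (¬x3), x3 = False.
From the singleton clause (x7), x7 = True.
From the singleton clause (x1), x1 = True.
Branch on x6: set x6 = False.
Branch on x4: set x4 = False.
Every clause is now satisfied; x2, x5 are unconstrained.

x1=True, x2=True, x3=False, x4=False, x5=True, x6=False, x7=True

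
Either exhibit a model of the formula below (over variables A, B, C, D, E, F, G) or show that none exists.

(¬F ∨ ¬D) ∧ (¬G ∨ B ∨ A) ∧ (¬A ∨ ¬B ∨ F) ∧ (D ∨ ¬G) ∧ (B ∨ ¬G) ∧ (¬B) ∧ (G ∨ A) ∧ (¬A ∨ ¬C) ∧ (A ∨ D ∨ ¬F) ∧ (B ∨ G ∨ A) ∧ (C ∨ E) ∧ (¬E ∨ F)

A=True,  B=False,  C=False,  D=False,  E=True,  F=True,  G=False

The clause (¬B) is unit, so B = False.
The clause (¬G) is unit, so G = False.
The clause (A) is unit, so A = True.
The clause (¬C) is unit, so C = False.
The clause (E) is unit, so E = True.
The clause (F) is unit, so F = True.
The clause (¬D) is unit, so D = False.
All clauses are satisfied.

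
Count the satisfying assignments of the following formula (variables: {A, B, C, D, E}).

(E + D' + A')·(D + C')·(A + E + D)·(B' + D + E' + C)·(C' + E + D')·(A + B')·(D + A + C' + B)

There are 2^5 = 32 truth assignments over (A, B, C, D, E).
Split on A. With A = 1, the clauses containing A are satisfied and A' drops from the rest; 7 of the 2^4 = 16 assignments to the other variables satisfy what remains.
With A = 0, by the same count on the reduced clause set, 4 assignments work.
(One model: A=F, B=F, C=F, D=F, E=T.)
Total: 7 + 4 = 11.

11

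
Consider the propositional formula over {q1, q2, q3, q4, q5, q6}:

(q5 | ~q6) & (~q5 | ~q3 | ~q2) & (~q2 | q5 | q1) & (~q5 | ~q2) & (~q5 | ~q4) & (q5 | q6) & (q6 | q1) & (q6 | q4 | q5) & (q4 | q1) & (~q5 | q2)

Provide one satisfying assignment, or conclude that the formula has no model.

Case q5 = 1:
(~q2) alone gives q2 = 0.
Now (q2) is unsatisfied and unit — conflict.
Undo q5 and try q5 = 0.
(~q6) alone gives q6 = 0.
Now (q6) is unsatisfied and unit — conflict.
Neither q5 = 1 nor q5 = 0 works.

UNSATISFIABLE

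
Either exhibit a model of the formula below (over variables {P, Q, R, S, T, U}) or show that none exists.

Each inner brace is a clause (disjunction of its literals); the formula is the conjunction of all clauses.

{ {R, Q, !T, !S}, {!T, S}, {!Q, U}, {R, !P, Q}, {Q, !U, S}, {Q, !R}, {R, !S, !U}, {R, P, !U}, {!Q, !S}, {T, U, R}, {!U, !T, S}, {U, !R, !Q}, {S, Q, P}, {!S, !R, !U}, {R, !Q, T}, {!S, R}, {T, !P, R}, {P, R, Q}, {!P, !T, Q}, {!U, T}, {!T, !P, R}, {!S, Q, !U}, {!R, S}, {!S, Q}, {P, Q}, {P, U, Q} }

Suppose T = false.
The clause (!U) is unit, so U = false.
The clause (!Q) is unit, so Q = false.
The clause (!R) is unit, so R = false.
That conflicts with the unit clause (R).
That branch fails; take T = true instead.
The clause (S) is unit, so S = true.
The clause (!Q) is unit, so Q = false.
That conflicts with the unit clause (Q).
Either choice for T ends in contradiction.

UNSATISFIABLE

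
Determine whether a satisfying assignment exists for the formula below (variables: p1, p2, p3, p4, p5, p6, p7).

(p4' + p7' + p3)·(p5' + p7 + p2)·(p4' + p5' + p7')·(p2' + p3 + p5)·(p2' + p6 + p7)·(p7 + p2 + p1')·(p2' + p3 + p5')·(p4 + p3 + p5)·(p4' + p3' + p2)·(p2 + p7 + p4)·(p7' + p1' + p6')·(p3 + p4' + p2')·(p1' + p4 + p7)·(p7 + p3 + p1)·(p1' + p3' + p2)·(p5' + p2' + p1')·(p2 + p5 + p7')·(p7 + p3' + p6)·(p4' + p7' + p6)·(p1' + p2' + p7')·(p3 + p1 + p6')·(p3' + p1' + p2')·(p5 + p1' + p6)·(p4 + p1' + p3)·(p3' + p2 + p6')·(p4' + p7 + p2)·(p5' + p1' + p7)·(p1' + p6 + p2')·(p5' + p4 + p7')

Suppose p4 = 1.
Suppose p7 = 0.
Unit clause (p2) forces p2 = 1.
Unit clause (p6) forces p6 = 1.
Unit clause (p3) forces p3 = 1.
Unit clause (p1') forces p1 = 0.
All clauses hold; p5 can take either value.
A satisfying assignment: p1: 0, p2: 1, p3: 1, p4: 1, p5: 1, p6: 1, p7: 0.

Satisfiable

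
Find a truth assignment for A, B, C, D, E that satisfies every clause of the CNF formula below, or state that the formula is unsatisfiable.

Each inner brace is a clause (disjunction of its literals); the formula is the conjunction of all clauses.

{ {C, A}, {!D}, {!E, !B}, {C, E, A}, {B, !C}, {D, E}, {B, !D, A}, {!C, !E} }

Unit clause (!D) forces D = false.
Unit clause (E) forces E = true.
Unit clause (!B) forces B = false.
Unit clause (!C) forces C = false.
Unit clause (A) forces A = true.
All clauses are satisfied.

A: true,  B: false,  C: false,  D: false,  E: true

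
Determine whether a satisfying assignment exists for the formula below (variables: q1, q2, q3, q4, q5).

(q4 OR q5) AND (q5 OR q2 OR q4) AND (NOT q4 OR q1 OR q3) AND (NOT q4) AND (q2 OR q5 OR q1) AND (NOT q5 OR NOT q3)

Unit clause (NOT q4) forces q4 = false.
Unit clause (q5) forces q5 = true.
Unit clause (NOT q3) forces q3 = false.
All clauses hold; q1, q2 can take either value.
A satisfying assignment: q1=true,  q2=false,  q3=false,  q4=false,  q5=true.

Yes, satisfiable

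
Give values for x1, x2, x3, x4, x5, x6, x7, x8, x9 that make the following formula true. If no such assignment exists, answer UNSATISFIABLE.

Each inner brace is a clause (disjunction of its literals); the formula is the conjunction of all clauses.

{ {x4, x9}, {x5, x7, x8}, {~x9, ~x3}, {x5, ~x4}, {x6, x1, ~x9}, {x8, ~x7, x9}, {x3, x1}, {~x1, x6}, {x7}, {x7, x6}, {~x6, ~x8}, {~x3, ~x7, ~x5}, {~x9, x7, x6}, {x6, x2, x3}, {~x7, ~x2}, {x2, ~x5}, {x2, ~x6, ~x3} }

x1 ↦ 1, x2 ↦ 0, x3 ↦ 0, x4 ↦ 0, x5 ↦ 0, x6 ↦ 1, x7 ↦ 1, x8 ↦ 0, x9 ↦ 1

Unit clause (x7) forces x7 = 1.
Unit clause (~x2) forces x2 = 0.
Unit clause (~x5) forces x5 = 0.
Unit clause (~x4) forces x4 = 0.
Unit clause (x9) forces x9 = 1.
Unit clause (~x3) forces x3 = 0.
Unit clause (x1) forces x1 = 1.
Unit clause (x6) forces x6 = 1.
Unit clause (~x8) forces x8 = 0.
Every clause now holds.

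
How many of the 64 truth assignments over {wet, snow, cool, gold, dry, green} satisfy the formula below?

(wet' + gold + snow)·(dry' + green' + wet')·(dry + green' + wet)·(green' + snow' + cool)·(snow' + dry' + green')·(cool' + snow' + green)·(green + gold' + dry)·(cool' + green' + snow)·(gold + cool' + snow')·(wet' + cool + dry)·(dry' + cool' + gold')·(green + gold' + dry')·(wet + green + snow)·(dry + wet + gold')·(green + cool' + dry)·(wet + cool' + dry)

There are 2^6 = 64 truth assignments over (wet, snow, cool, gold, dry, green).
Split on dry. With dry = 1, the clauses containing dry are satisfied and dry' drops from the rest; 4 of the 2^5 = 32 assignments to the other variables satisfy what remains.
With dry = 0, by the same count on the reduced clause set, 2 assignments work.
Total: 4 + 2 = 6.

6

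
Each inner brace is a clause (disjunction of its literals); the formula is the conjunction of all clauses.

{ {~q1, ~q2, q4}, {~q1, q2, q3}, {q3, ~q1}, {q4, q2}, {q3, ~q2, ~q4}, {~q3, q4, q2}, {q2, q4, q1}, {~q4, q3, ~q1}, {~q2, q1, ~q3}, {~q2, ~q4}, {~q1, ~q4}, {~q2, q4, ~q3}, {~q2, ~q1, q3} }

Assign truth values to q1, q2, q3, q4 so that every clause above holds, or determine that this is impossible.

Case q3 = 1:
Case q4 = 1:
From the singleton clause (~q2), q2 = 0.
From the singleton clause (~q1), q1 = 0.
This assignment satisfies each clause.

q1=0; q2=0; q3=1; q4=1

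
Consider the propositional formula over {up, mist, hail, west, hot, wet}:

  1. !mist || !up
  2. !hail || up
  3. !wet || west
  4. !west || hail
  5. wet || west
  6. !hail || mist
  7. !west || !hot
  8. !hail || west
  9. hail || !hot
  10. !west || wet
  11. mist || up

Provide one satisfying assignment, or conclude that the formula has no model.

UNSATISFIABLE

Case mist = false:
(!hail) alone gives hail = false.
(!west) alone gives west = false.
(!wet) alone gives wet = false.
Now (wet) is unsatisfied and unit — conflict.
So mist must be the other value — set mist = true.
(!up) alone gives up = false.
(!hail) alone gives hail = false.
(!west) alone gives west = false.
(!wet) alone gives wet = false.
Now (wet) is unsatisfied and unit — conflict.
Neither mist = true nor mist = false works.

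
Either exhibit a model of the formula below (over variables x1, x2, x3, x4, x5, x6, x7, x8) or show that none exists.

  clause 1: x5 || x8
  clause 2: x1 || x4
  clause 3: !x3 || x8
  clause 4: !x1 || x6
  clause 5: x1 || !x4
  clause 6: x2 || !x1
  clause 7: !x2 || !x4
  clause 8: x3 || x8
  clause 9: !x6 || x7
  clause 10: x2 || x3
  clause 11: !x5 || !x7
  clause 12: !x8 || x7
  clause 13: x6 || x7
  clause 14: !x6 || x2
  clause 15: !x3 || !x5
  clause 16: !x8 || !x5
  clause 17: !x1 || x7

Branch on x5: set x5 = false.
Unit clause (x8) forces x8 = true.
Unit clause (x7) forces x7 = true.
Branch on x1: set x1 = true.
Unit clause (x6) forces x6 = true.
Unit clause (x2) forces x2 = true.
Unit clause (!x4) forces x4 = false.
Every clause is now satisfied; x3 is unconstrained.

x1: true; x2: true; x3: true; x4: false; x5: false; x6: true; x7: true; x8: true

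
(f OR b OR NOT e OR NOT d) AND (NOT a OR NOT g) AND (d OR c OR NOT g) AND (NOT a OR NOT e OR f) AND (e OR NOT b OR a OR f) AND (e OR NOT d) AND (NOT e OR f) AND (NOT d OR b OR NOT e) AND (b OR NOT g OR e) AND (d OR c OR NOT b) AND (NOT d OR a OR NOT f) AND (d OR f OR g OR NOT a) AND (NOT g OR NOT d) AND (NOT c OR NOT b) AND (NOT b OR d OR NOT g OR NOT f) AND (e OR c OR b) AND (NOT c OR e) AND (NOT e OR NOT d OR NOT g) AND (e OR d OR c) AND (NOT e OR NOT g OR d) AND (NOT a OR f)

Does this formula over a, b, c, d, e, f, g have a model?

Yes, satisfiable

Branch on a: set a = false.
Branch on e: set e = true.
(f) alone gives f = true.
(NOT d) alone gives d = false.
(NOT g) alone gives g = false.
Branch on c: set c = true.
(NOT b) alone gives b = false.
All clauses are satisfied.
A satisfying assignment: a: false; b: false; c: true; d: false; e: true; f: true; g: false.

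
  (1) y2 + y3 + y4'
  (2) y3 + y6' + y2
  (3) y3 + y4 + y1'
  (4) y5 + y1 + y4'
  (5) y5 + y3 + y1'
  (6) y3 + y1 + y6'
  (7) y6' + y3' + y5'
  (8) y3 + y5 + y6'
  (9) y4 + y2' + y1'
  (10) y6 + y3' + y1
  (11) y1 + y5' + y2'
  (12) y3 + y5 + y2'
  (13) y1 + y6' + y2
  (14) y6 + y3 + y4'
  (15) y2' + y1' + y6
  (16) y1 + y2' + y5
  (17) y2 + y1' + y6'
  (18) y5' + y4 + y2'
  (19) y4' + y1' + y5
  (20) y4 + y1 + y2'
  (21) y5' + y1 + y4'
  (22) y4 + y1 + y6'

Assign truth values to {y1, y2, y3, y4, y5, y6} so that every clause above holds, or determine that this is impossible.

Case y2 = 0:
Case y3 = 1:
Case y6 = 0:
Unit clause (y1) forces y1 = 1.
Case y4 = 1:
Unit clause (y5) forces y5 = 1.
Every clause now holds.

y1 ↦ 1,  y2 ↦ 0,  y3 ↦ 1,  y4 ↦ 1,  y5 ↦ 1,  y6 ↦ 0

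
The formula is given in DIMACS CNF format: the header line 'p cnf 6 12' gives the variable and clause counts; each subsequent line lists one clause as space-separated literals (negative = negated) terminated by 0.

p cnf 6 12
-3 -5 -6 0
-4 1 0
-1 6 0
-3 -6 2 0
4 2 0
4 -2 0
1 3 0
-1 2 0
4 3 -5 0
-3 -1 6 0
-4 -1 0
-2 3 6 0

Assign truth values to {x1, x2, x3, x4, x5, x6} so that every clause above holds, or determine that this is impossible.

Try x4 = False.
From the singleton clause (x2), x2 = True.
Now (¬x2) is unsatisfied and unit — conflict.
Backtrack on x4: now try x4 = True.
From the singleton clause (x1), x1 = True.
Now (¬x1) is unsatisfied and unit — conflict.
Neither x4 = True nor x4 = False works.

UNSATISFIABLE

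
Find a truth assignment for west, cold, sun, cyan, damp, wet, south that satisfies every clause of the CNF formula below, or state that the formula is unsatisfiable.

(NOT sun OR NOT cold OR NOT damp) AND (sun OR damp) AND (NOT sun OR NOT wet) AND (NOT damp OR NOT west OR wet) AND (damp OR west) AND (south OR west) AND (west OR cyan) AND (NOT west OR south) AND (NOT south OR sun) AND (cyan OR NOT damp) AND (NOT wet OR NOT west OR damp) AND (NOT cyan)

west=true; cold=true; sun=true; cyan=false; damp=false; wet=false; south=true

(NOT cyan) alone gives cyan = false.
(west) alone gives west = true.
(south) alone gives south = true.
(sun) alone gives sun = true.
(NOT wet) alone gives wet = false.
(NOT damp) alone gives damp = false.
No clause remains; cold is free.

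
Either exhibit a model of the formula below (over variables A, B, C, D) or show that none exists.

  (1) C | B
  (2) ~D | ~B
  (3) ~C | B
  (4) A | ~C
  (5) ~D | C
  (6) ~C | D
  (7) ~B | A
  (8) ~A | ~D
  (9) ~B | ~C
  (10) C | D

UNSATISFIABLE

Branch on C: set C = 1.
From the singleton clause (B), B = 1.
That conflicts with the unit clause (~B).
Undo C and try C = 0.
From the singleton clause (B), B = 1.
From the singleton clause (~D), D = 0.
That conflicts with the unit clause (D).
Neither C = 1 nor C = 0 works.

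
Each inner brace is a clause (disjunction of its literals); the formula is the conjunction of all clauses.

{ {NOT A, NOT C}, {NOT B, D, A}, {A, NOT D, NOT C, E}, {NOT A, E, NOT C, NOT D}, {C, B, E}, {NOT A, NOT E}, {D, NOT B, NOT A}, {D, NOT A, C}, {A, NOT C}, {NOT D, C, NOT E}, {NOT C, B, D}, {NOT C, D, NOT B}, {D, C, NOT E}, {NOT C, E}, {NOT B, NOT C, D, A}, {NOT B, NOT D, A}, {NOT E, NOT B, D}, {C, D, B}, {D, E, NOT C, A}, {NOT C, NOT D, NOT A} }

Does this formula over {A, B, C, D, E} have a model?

Suppose A = true.
The clause (NOT C) is unit, so C = false.
The clause (NOT E) is unit, so E = false.
The clause (B) is unit, so B = true.
The clause (D) is unit, so D = true.
All clauses are satisfied.
A satisfying assignment: A: true, B: true, C: false, D: true, E: false.

Yes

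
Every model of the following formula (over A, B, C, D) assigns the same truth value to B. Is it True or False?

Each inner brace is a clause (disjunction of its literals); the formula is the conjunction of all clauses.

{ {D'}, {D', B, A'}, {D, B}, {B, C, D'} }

True

Suppose B = 0.
The clause (D') is unit, so D = 0.
But (D) is also a unit clause — contradiction.
So every satisfying assignment has B = True.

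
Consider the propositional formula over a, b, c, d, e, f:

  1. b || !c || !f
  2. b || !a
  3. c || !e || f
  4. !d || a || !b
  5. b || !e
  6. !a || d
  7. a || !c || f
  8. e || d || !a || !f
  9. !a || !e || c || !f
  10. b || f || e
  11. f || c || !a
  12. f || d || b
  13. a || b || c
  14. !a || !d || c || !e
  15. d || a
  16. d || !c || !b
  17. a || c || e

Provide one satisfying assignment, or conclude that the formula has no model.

a ↦ true,  b ↦ true,  c ↦ true,  d ↦ true,  e ↦ true,  f ↦ false

Try b = true.
Try d = true.
Unit clause (a) forces a = true.
Try f = false.
Unit clause (c) forces c = true.
Every clause is now satisfied; e is unconstrained.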